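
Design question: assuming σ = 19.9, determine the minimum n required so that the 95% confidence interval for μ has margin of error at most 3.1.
n ≥ 159

For margin E ≤ 3.1:
n ≥ (z* · σ / E)²
n ≥ (1.960 · 19.9 / 3.1)²
n ≥ 158.31

Minimum n = 159 (rounding up)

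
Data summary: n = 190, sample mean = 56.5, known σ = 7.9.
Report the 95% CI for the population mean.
(55.38, 57.62)

z-interval (σ known):
z* = 1.960 for 95% confidence

Margin of error = z* · σ/√n = 1.960 · 7.9/√190 = 1.12

CI: (56.5 - 1.12, 56.5 + 1.12) = (55.38, 57.62)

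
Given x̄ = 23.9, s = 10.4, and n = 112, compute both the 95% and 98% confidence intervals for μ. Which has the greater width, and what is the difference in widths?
98% CI is wider by 0.74

df = 111
95% CI: t* = 1.982, (21.95, 25.85), width = 2 · t* · s/√n = 3.90
98% CI: t* = 2.360, (21.58, 26.22), width = 2 · t* · s/√n = 4.64

The 98% CI is wider by 4.64 - 3.90 = 0.74.
Higher confidence requires a wider interval.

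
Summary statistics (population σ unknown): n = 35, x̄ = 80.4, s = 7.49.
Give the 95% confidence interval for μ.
(77.83, 82.97)

t-interval (σ unknown):
df = n - 1 = 34
t* = 2.032 for 95% confidence

Margin of error = t* · s/√n = 2.032 · 7.49/√35 = 2.57

CI: (77.83, 82.97)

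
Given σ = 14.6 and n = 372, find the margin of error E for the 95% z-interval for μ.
Margin of error = 1.48

Margin of error = z* · σ/√n
= 1.960 · 14.6/√372
= 1.960 · 14.6/19.2873
= 1.48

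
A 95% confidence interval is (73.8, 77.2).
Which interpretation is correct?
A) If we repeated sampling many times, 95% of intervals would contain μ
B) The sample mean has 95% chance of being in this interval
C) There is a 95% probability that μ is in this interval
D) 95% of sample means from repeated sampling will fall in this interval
A

A) Correct — this is the frequentist long-run coverage interpretation.
B) Wrong — x̄ is observed and sits in the interval by construction.
C) Wrong — μ is fixed; the randomness lives in the interval, not in μ.
D) Wrong — coverage applies to intervals containing μ, not to future x̄ values.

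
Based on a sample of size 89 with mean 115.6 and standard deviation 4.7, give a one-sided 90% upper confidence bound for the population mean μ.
μ ≤ 116.24

Upper bound (one-sided):
t* = 1.291 (one-sided for 90%)
Upper bound = x̄ + t* · s/√n = 115.6 + 1.291 · 4.7/√89 = 116.24

We are 90% confident that μ ≤ 116.24.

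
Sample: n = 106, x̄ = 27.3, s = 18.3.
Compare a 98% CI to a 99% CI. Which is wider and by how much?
99% CI is wider by 0.92

df = 105
98% CI: t* = 2.362, (23.10, 31.50), width = 2 · t* · s/√n = 8.40
99% CI: t* = 2.623, (22.64, 31.96), width = 2 · t* · s/√n = 9.32

The 99% CI is wider by 9.32 - 8.40 = 0.92.
Higher confidence requires a wider interval.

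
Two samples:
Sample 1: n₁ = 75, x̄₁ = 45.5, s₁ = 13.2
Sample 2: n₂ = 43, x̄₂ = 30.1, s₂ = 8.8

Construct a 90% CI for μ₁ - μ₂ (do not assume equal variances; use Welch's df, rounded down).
(12.03, 18.77)

Difference: x̄₁ - x̄₂ = 15.40
SE = √(s₁²/n₁ + s₂²/n₂) = √(13.2²/75 + 8.8²/43) = 2.0308
df = 113.27 → 113 (Welch–Satterthwaite, rounded down)
t* = 1.658

CI: 15.40 ± 1.658 · 2.0308 = 15.40 ± 3.37 = (12.03, 18.77)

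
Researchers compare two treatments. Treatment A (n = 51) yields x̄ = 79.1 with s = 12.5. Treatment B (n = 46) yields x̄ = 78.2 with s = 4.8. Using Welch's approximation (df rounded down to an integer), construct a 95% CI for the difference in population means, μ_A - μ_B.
(-2.87, 4.67)

Difference: x̄₁ - x̄₂ = 0.90
SE = √(s₁²/n₁ + s₂²/n₂) = √(12.5²/51 + 4.8²/46) = 1.8880
df = 65.73 → 65 (Welch–Satterthwaite, rounded down)
t* = 1.997

CI: 0.90 ± 1.997 · 1.8880 = 0.90 ± 3.77 = (-2.87, 4.67)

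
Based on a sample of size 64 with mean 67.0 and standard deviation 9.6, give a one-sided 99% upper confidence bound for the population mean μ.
μ ≤ 69.86

Upper bound (one-sided):
t* = 2.387 (one-sided for 99%)
Upper bound = x̄ + t* · s/√n = 67.0 + 2.387 · 9.6/√64 = 69.86

We are 99% confident that μ ≤ 69.86.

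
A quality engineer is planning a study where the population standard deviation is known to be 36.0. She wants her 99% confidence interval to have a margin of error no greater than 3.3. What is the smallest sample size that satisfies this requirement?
n ≥ 790

For margin E ≤ 3.3:
n ≥ (z* · σ / E)²
n ≥ (2.576 · 36.0 / 3.3)²
n ≥ 789.71

Minimum n = 790 (rounding up)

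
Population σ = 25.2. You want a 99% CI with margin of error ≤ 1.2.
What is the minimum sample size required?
n ≥ 2927

For margin E ≤ 1.2:
n ≥ (z* · σ / E)²
n ≥ (2.576 · 25.2 / 1.2)²
n ≥ 2926.38

Minimum n = 2927 (rounding up)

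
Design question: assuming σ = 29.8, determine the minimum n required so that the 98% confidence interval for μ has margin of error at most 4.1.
n ≥ 286

For margin E ≤ 4.1:
n ≥ (z* · σ / E)²
n ≥ (2.326 · 29.8 / 4.1)²
n ≥ 285.81

Minimum n = 286 (rounding up)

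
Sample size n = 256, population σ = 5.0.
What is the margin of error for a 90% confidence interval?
Margin of error = 0.51

Margin of error = z* · σ/√n
= 1.645 · 5.0/√256
= 1.645 · 5.0/16.0000
= 0.51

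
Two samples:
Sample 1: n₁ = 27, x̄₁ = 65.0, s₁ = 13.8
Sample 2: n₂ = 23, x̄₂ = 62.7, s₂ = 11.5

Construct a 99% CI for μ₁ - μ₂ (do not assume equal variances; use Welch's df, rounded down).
(-7.31, 11.91)

Difference: x̄₁ - x̄₂ = 2.30
SE = √(s₁²/n₁ + s₂²/n₂) = √(13.8²/27 + 11.5²/23) = 3.5782
df = 47.98 → 47 (Welch–Satterthwaite, rounded down)
t* = 2.685

CI: 2.30 ± 2.685 · 3.5782 = 2.30 ± 9.61 = (-7.31, 11.91)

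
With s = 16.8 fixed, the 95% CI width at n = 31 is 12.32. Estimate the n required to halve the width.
n ≈ 124

CI width ∝ 1/√n
To reduce width by factor 2, need √n to grow by 2 → need 2² = 4 times as many samples.

Current: n = 31, width = 12.32
New: n = 124, width ≈ 5.97

Width reduced by factor of 12.32/5.97 = 2.06.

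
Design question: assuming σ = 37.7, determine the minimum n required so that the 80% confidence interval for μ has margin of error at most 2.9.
n ≥ 278

For margin E ≤ 2.9:
n ≥ (z* · σ / E)²
n ≥ (1.282 · 37.7 / 2.9)²
n ≥ 277.76

Minimum n = 278 (rounding up)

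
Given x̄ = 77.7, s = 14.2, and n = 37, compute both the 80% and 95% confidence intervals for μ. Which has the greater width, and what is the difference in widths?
95% CI is wider by 3.37

df = 36
80% CI: t* = 1.306, (74.65, 80.75), width = 2 · t* · s/√n = 6.10
95% CI: t* = 2.028, (72.97, 82.43), width = 2 · t* · s/√n = 9.47

The 95% CI is wider by 9.47 - 6.10 = 3.37.
Higher confidence requires a wider interval.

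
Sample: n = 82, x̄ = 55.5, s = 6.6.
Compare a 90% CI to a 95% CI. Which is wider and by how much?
95% CI is wider by 0.47

df = 81
90% CI: t* = 1.664, (54.29, 56.71), width = 2 · t* · s/√n = 2.43
95% CI: t* = 1.990, (54.05, 56.95), width = 2 · t* · s/√n = 2.90

The 95% CI is wider by 2.90 - 2.43 = 0.47.
Higher confidence requires a wider interval.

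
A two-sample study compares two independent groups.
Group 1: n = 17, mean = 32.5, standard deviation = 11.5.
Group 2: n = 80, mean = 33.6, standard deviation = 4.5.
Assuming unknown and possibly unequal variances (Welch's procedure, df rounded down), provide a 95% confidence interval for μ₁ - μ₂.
(-7.08, 4.88)

Difference: x̄₁ - x̄₂ = -1.10
SE = √(s₁²/n₁ + s₂²/n₂) = √(11.5²/17 + 4.5²/80) = 2.8342
df = 17.05 → 17 (Welch–Satterthwaite, rounded down)
t* = 2.110

CI: -1.10 ± 2.110 · 2.8342 = -1.10 ± 5.98 = (-7.08, 4.88)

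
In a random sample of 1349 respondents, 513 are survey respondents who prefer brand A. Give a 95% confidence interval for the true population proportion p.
(0.354, 0.406)

Proportion CI:
p̂ = 513/1349 = 0.38028
SE = √(p̂(1-p̂)/n) = √(0.38028 · 0.61972 / 1349) = 0.01322

z* = 1.960
Margin = z* · SE = 1.960 · 0.01322 = 0.0259

CI: 0.38028 ± 0.0259 = (0.354, 0.406)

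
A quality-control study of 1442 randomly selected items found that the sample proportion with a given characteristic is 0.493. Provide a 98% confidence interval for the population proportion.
(0.462, 0.524)

Proportion CI:
SE = √(p̂(1-p̂)/n) = √(0.493 · 0.507 / 1442) = 0.01317

z* = 2.326
Margin = z* · SE = 2.326 · 0.01317 = 0.0306

CI: 0.493 ± 0.0306 = (0.462, 0.524)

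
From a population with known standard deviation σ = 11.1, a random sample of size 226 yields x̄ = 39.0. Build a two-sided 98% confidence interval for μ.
(37.28, 40.72)

z-interval (σ known):
z* = 2.326 for 98% confidence

Margin of error = z* · σ/√n = 2.326 · 11.1/√226 = 1.72

CI: (39.0 - 1.72, 39.0 + 1.72) = (37.28, 40.72)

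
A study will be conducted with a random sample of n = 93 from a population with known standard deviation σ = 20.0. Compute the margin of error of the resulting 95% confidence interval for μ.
Margin of error = 4.06

Margin of error = z* · σ/√n
= 1.960 · 20.0/√93
= 1.960 · 20.0/9.6437
= 4.06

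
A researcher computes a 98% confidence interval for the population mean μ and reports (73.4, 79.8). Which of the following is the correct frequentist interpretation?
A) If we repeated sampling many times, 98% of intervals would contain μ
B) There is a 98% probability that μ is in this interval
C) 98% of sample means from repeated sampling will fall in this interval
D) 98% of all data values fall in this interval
A

A) Correct — this is the frequentist long-run coverage interpretation.
B) Wrong — μ is fixed; the randomness lives in the interval, not in μ.
C) Wrong — coverage applies to intervals containing μ, not to future x̄ values.
D) Wrong — a CI is about the parameter μ, not individual data values.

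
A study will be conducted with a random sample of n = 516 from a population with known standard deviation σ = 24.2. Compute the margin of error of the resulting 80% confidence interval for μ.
Margin of error = 1.37

Margin of error = z* · σ/√n
= 1.282 · 24.2/√516
= 1.282 · 24.2/22.7156
= 1.37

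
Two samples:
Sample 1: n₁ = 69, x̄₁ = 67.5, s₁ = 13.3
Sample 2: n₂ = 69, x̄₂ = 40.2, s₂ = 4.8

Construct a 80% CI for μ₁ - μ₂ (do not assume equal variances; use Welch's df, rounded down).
(25.10, 29.50)

Difference: x̄₁ - x̄₂ = 27.30
SE = √(s₁²/n₁ + s₂²/n₂) = √(13.3²/69 + 4.8²/69) = 1.7022
df = 85.42 → 85 (Welch–Satterthwaite, rounded down)
t* = 1.292

CI: 27.30 ± 1.292 · 1.7022 = 27.30 ± 2.20 = (25.10, 29.50)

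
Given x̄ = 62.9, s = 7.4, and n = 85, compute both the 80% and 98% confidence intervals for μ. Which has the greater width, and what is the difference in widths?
98% CI is wider by 1.74

df = 84
80% CI: t* = 1.292, (61.86, 63.94), width = 2 · t* · s/√n = 2.07
98% CI: t* = 2.372, (61.00, 64.80), width = 2 · t* · s/√n = 3.81

The 98% CI is wider by 3.81 - 2.07 = 1.74.
Higher confidence requires a wider interval.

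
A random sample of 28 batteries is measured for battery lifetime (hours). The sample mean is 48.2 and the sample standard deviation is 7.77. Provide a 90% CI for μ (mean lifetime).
(45.70, 50.70)

t-interval (σ unknown):
df = n - 1 = 27
t* = 1.703 for 90% confidence

Margin of error = t* · s/√n = 1.703 · 7.77/√28 = 2.50

CI: (45.70, 50.70)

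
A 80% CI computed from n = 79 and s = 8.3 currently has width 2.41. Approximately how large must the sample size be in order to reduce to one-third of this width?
n ≈ 711

CI width ∝ 1/√n
To reduce width by factor 3, need √n to grow by 3 → need 3² = 9 times as many samples.

Current: n = 79, width = 2.41
New: n = 711, width ≈ 0.80

Width reduced by factor of 2.41/0.80 = 3.01.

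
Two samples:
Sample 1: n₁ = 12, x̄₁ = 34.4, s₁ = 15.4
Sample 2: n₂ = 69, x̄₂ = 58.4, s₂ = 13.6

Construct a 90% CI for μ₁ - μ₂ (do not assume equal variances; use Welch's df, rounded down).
(-32.34, -15.66)

Difference: x̄₁ - x̄₂ = -24.00
SE = √(s₁²/n₁ + s₂²/n₂) = √(15.4²/12 + 13.6²/69) = 4.7375
df = 14.14 → 14 (Welch–Satterthwaite, rounded down)
t* = 1.761

CI: -24.00 ± 1.761 · 4.7375 = -24.00 ± 8.34 = (-32.34, -15.66)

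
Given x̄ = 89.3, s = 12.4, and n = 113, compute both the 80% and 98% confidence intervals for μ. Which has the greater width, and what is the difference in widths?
98% CI is wider by 2.50

df = 112
80% CI: t* = 1.289, (87.80, 90.80), width = 2 · t* · s/√n = 3.01
98% CI: t* = 2.360, (86.55, 92.05), width = 2 · t* · s/√n = 5.51

The 98% CI is wider by 5.51 - 3.01 = 2.50.
Higher confidence requires a wider interval.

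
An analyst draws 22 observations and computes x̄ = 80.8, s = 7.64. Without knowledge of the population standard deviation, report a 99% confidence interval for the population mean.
(76.19, 85.41)

t-interval (σ unknown):
df = n - 1 = 21
t* = 2.831 for 99% confidence

Margin of error = t* · s/√n = 2.831 · 7.64/√22 = 4.61

CI: (76.19, 85.41)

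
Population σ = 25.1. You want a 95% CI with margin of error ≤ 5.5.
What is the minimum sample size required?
n ≥ 81

For margin E ≤ 5.5:
n ≥ (z* · σ / E)²
n ≥ (1.960 · 25.1 / 5.5)²
n ≥ 80.01

Minimum n = 81 (rounding up)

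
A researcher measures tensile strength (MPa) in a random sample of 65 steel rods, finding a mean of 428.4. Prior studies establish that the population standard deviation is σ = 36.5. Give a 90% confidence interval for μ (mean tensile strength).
(420.95, 435.85)

z-interval (σ known):
z* = 1.645 for 90% confidence

Margin of error = z* · σ/√n = 1.645 · 36.5/√65 = 7.45

CI: (428.4 - 7.45, 428.4 + 7.45) = (420.95, 435.85)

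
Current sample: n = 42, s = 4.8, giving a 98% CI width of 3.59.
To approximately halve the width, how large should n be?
n ≈ 168

CI width ∝ 1/√n
To reduce width by factor 2, need √n to grow by 2 → need 2² = 4 times as many samples.

Current: n = 42, width = 3.59
New: n = 168, width ≈ 1.74

Width reduced by factor of 3.59/1.74 = 2.06.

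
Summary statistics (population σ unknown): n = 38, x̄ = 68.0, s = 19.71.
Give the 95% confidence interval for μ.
(61.52, 74.48)

t-interval (σ unknown):
df = n - 1 = 37
t* = 2.026 for 95% confidence

Margin of error = t* · s/√n = 2.026 · 19.71/√38 = 6.48

CI: (61.52, 74.48)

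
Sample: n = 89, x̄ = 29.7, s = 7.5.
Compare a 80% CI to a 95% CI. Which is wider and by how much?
95% CI is wider by 1.11

df = 88
80% CI: t* = 1.291, (28.67, 30.73), width = 2 · t* · s/√n = 2.05
95% CI: t* = 1.987, (28.12, 31.28), width = 2 · t* · s/√n = 3.16

The 95% CI is wider by 3.16 - 2.05 = 1.11.
Higher confidence requires a wider interval.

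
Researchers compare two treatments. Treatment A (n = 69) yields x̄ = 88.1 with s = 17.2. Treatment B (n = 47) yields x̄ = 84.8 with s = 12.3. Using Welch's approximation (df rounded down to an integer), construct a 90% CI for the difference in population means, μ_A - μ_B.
(-1.24, 7.84)

Difference: x̄₁ - x̄₂ = 3.30
SE = √(s₁²/n₁ + s₂²/n₂) = √(17.2²/69 + 12.3²/47) = 2.7398
df = 113.70 → 113 (Welch–Satterthwaite, rounded down)
t* = 1.658

CI: 3.30 ± 1.658 · 2.7398 = 3.30 ± 4.54 = (-1.24, 7.84)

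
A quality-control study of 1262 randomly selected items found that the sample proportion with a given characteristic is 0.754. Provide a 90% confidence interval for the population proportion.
(0.734, 0.774)

Proportion CI:
SE = √(p̂(1-p̂)/n) = √(0.754 · 0.246 / 1262) = 0.01212

z* = 1.645
Margin = z* · SE = 1.645 · 0.01212 = 0.0199

CI: 0.754 ± 0.0199 = (0.734, 0.774)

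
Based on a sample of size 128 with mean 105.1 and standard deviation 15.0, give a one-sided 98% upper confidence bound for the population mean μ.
μ ≤ 107.85

Upper bound (one-sided):
t* = 2.075 (one-sided for 98%)
Upper bound = x̄ + t* · s/√n = 105.1 + 2.075 · 15.0/√128 = 107.85

We are 98% confident that μ ≤ 107.85.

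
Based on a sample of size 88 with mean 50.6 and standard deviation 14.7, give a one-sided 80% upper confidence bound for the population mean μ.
μ ≤ 51.93

Upper bound (one-sided):
t* = 0.846 (one-sided for 80%)
Upper bound = x̄ + t* · s/√n = 50.6 + 0.846 · 14.7/√88 = 51.93

We are 80% confident that μ ≤ 51.93.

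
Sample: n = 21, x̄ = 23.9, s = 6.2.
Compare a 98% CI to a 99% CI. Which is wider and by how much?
99% CI is wider by 0.86

df = 20
98% CI: t* = 2.528, (20.48, 27.32), width = 2 · t* · s/√n = 6.84
99% CI: t* = 2.845, (20.05, 27.75), width = 2 · t* · s/√n = 7.70

The 99% CI is wider by 7.70 - 6.84 = 0.86.
Higher confidence requires a wider interval.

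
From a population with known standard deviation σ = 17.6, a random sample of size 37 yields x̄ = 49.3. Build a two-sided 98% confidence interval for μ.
(42.57, 56.03)

z-interval (σ known):
z* = 2.326 for 98% confidence

Margin of error = z* · σ/√n = 2.326 · 17.6/√37 = 6.73

CI: (49.3 - 6.73, 49.3 + 6.73) = (42.57, 56.03)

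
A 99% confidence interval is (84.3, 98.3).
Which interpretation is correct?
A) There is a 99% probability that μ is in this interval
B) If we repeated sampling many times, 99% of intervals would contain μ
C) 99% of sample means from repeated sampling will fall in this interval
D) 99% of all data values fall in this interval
B

A) Wrong — μ is fixed; the randomness lives in the interval, not in μ.
B) Correct — this is the frequentist long-run coverage interpretation.
C) Wrong — coverage applies to intervals containing μ, not to future x̄ values.
D) Wrong — a CI is about the parameter μ, not individual data values.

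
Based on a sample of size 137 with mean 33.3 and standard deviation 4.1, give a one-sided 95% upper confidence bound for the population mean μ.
μ ≤ 33.88

Upper bound (one-sided):
t* = 1.656 (one-sided for 95%)
Upper bound = x̄ + t* · s/√n = 33.3 + 1.656 · 4.1/√137 = 33.88

We are 95% confident that μ ≤ 33.88.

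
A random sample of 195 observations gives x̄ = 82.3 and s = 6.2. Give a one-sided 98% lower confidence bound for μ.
μ ≥ 81.38

Lower bound (one-sided):
t* = 2.068 (one-sided for 98%)
Lower bound = x̄ - t* · s/√n = 82.3 - 2.068 · 6.2/√195 = 81.38

We are 98% confident that μ ≥ 81.38.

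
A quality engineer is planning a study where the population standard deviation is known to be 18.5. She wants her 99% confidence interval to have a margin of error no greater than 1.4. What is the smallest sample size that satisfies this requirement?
n ≥ 1159

For margin E ≤ 1.4:
n ≥ (z* · σ / E)²
n ≥ (2.576 · 18.5 / 1.4)²
n ≥ 1158.72

Minimum n = 1159 (rounding up)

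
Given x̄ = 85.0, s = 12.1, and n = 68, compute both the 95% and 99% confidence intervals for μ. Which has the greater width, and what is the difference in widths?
99% CI is wider by 1.92

df = 67
95% CI: t* = 1.996, (82.07, 87.93), width = 2 · t* · s/√n = 5.86
99% CI: t* = 2.651, (81.11, 88.89), width = 2 · t* · s/√n = 7.78

The 99% CI is wider by 7.78 - 5.86 = 1.92.
Higher confidence requires a wider interval.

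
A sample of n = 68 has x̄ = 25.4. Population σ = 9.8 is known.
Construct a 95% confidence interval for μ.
(23.07, 27.73)

z-interval (σ known):
z* = 1.960 for 95% confidence

Margin of error = z* · σ/√n = 1.960 · 9.8/√68 = 2.33

CI: (25.4 - 2.33, 25.4 + 2.33) = (23.07, 27.73)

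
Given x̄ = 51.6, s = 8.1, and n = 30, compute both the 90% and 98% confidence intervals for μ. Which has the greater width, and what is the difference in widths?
98% CI is wider by 2.25

df = 29
90% CI: t* = 1.699, (49.09, 54.11), width = 2 · t* · s/√n = 5.03
98% CI: t* = 2.462, (47.96, 55.24), width = 2 · t* · s/√n = 7.28

The 98% CI is wider by 7.28 - 5.03 = 2.25.
Higher confidence requires a wider interval.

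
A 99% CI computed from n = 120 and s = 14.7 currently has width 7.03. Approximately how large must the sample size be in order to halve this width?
n ≈ 480

CI width ∝ 1/√n
To reduce width by factor 2, need √n to grow by 2 → need 2² = 4 times as many samples.

Current: n = 120, width = 7.03
New: n = 480, width ≈ 3.47

Width reduced by factor of 7.03/3.47 = 2.03.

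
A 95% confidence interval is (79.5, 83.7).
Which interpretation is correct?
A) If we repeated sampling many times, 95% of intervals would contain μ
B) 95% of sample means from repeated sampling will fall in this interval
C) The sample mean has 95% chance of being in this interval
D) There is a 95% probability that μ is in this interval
A

A) Correct — this is the frequentist long-run coverage interpretation.
B) Wrong — coverage applies to intervals containing μ, not to future x̄ values.
C) Wrong — x̄ is observed and sits in the interval by construction.
D) Wrong — μ is fixed; the randomness lives in the interval, not in μ.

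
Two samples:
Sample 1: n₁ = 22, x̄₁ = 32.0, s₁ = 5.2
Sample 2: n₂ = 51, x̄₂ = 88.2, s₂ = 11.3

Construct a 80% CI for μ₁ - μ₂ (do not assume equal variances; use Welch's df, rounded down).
(-58.70, -53.70)

Difference: x̄₁ - x̄₂ = -56.20
SE = √(s₁²/n₁ + s₂²/n₂) = √(5.2²/22 + 11.3²/51) = 1.9320
df = 70.62 → 70 (Welch–Satterthwaite, rounded down)
t* = 1.294

CI: -56.20 ± 1.294 · 1.9320 = -56.20 ± 2.50 = (-58.70, -53.70)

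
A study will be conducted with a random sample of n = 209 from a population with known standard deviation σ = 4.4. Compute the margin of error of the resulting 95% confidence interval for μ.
Margin of error = 0.60

Margin of error = z* · σ/√n
= 1.960 · 4.4/√209
= 1.960 · 4.4/14.4568
= 0.60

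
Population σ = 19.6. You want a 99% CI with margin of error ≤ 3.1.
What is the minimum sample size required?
n ≥ 266

For margin E ≤ 3.1:
n ≥ (z* · σ / E)²
n ≥ (2.576 · 19.6 / 3.1)²
n ≥ 265.27

Minimum n = 266 (rounding up)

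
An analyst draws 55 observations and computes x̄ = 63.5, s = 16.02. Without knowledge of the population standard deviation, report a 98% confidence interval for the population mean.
(58.32, 68.68)

t-interval (σ unknown):
df = n - 1 = 54
t* = 2.397 for 98% confidence

Margin of error = t* · s/√n = 2.397 · 16.02/√55 = 5.18

CI: (58.32, 68.68)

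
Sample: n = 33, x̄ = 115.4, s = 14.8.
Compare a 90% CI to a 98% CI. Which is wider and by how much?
98% CI is wider by 3.89

df = 32
90% CI: t* = 1.694, (111.04, 119.76), width = 2 · t* · s/√n = 8.73
98% CI: t* = 2.449, (109.09, 121.71), width = 2 · t* · s/√n = 12.62

The 98% CI is wider by 12.62 - 8.73 = 3.89.
Higher confidence requires a wider interval.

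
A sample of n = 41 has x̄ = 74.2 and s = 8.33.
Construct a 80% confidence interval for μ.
(72.50, 75.90)

t-interval (σ unknown):
df = n - 1 = 40
t* = 1.303 for 80% confidence

Margin of error = t* · s/√n = 1.303 · 8.33/√41 = 1.70

CI: (72.50, 75.90)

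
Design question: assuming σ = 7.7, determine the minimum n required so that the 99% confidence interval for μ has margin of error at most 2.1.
n ≥ 90

For margin E ≤ 2.1:
n ≥ (z* · σ / E)²
n ≥ (2.576 · 7.7 / 2.1)²
n ≥ 89.21

Minimum n = 90 (rounding up)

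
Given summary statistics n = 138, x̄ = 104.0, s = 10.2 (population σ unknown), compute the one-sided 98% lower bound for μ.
μ ≥ 102.20

Lower bound (one-sided):
t* = 2.073 (one-sided for 98%)
Lower bound = x̄ - t* · s/√n = 104.0 - 2.073 · 10.2/√138 = 102.20

We are 98% confident that μ ≥ 102.20.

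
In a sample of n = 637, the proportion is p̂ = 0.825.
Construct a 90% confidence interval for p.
(0.800, 0.850)

Proportion CI:
SE = √(p̂(1-p̂)/n) = √(0.825 · 0.175 / 637) = 0.01505

z* = 1.645
Margin = z* · SE = 1.645 · 0.01505 = 0.0248

CI: 0.825 ± 0.0248 = (0.800, 0.850)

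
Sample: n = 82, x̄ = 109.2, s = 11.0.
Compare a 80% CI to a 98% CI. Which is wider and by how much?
98% CI is wider by 2.63

df = 81
80% CI: t* = 1.292, (107.63, 110.77), width = 2 · t* · s/√n = 3.14
98% CI: t* = 2.373, (106.32, 112.08), width = 2 · t* · s/√n = 5.77

The 98% CI is wider by 5.77 - 3.14 = 2.63.
Higher confidence requires a wider interval.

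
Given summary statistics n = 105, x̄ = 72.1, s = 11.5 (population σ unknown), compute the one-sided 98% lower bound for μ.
μ ≥ 69.77

Lower bound (one-sided):
t* = 2.080 (one-sided for 98%)
Lower bound = x̄ - t* · s/√n = 72.1 - 2.080 · 11.5/√105 = 69.77

We are 98% confident that μ ≥ 69.77.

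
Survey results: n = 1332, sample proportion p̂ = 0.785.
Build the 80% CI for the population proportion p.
(0.771, 0.799)

Proportion CI:
SE = √(p̂(1-p̂)/n) = √(0.785 · 0.215 / 1332) = 0.01126

z* = 1.282
Margin = z* · SE = 1.282 · 0.01126 = 0.0144

CI: 0.785 ± 0.0144 = (0.771, 0.799)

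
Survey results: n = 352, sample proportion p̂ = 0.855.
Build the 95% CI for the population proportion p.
(0.818, 0.892)

Proportion CI:
SE = √(p̂(1-p̂)/n) = √(0.855 · 0.145 / 352) = 0.01877

z* = 1.960
Margin = z* · SE = 1.960 · 0.01877 = 0.0368

CI: 0.855 ± 0.0368 = (0.818, 0.892)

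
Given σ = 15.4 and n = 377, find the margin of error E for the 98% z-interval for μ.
Margin of error = 1.84

Margin of error = z* · σ/√n
= 2.326 · 15.4/√377
= 2.326 · 15.4/19.4165
= 1.84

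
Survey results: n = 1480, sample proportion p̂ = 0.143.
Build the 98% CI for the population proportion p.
(0.122, 0.164)

Proportion CI:
SE = √(p̂(1-p̂)/n) = √(0.143 · 0.857 / 1480) = 0.00910

z* = 2.326
Margin = z* · SE = 2.326 · 0.00910 = 0.0212

CI: 0.143 ± 0.0212 = (0.122, 0.164)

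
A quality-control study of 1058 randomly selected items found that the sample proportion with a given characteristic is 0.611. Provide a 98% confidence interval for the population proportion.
(0.576, 0.646)

Proportion CI:
SE = √(p̂(1-p̂)/n) = √(0.611 · 0.389 / 1058) = 0.01499

z* = 2.326
Margin = z* · SE = 2.326 · 0.01499 = 0.0349

CI: 0.611 ± 0.0349 = (0.576, 0.646)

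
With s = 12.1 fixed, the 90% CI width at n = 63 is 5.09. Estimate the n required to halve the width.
n ≈ 252

CI width ∝ 1/√n
To reduce width by factor 2, need √n to grow by 2 → need 2² = 4 times as many samples.

Current: n = 63, width = 5.09
New: n = 252, width ≈ 2.52

Width reduced by factor of 5.09/2.52 = 2.02.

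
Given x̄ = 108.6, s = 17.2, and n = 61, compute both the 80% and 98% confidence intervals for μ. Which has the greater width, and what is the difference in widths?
98% CI is wider by 4.82

df = 60
80% CI: t* = 1.296, (105.75, 111.45), width = 2 · t* · s/√n = 5.71
98% CI: t* = 2.390, (103.34, 113.86), width = 2 · t* · s/√n = 10.53

The 98% CI is wider by 10.53 - 5.71 = 4.82.
Higher confidence requires a wider interval.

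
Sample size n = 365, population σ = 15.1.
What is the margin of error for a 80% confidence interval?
Margin of error = 1.01

Margin of error = z* · σ/√n
= 1.282 · 15.1/√365
= 1.282 · 15.1/19.1050
= 1.01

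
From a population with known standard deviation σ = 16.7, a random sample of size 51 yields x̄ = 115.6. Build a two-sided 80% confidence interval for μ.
(112.60, 118.60)

z-interval (σ known):
z* = 1.282 for 80% confidence

Margin of error = z* · σ/√n = 1.282 · 16.7/√51 = 3.00

CI: (115.6 - 3.00, 115.6 + 3.00) = (112.60, 118.60)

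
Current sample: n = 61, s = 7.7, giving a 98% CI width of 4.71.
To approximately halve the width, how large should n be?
n ≈ 244

CI width ∝ 1/√n
To reduce width by factor 2, need √n to grow by 2 → need 2² = 4 times as many samples.

Current: n = 61, width = 4.71
New: n = 244, width ≈ 2.31

Width reduced by factor of 4.71/2.31 = 2.04.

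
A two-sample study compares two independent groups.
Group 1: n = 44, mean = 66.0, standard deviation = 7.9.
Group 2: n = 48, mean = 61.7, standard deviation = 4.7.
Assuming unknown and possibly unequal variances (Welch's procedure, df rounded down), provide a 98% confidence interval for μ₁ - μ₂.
(1.04, 7.56)

Difference: x̄₁ - x̄₂ = 4.30
SE = √(s₁²/n₁ + s₂²/n₂) = √(7.9²/44 + 4.7²/48) = 1.3706
df = 68.80 → 68 (Welch–Satterthwaite, rounded down)
t* = 2.382

CI: 4.30 ± 2.382 · 1.3706 = 4.30 ± 3.26 = (1.04, 7.56)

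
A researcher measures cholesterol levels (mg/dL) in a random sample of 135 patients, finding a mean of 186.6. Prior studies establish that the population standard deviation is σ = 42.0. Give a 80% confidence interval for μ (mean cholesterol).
(181.97, 191.23)

z-interval (σ known):
z* = 1.282 for 80% confidence

Margin of error = z* · σ/√n = 1.282 · 42.0/√135 = 4.63

CI: (186.6 - 4.63, 186.6 + 4.63) = (181.97, 191.23)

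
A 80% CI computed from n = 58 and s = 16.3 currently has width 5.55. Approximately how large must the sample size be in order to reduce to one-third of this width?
n ≈ 522

CI width ∝ 1/√n
To reduce width by factor 3, need √n to grow by 3 → need 3² = 9 times as many samples.

Current: n = 58, width = 5.55
New: n = 522, width ≈ 1.83

Width reduced by factor of 5.55/1.83 = 3.03.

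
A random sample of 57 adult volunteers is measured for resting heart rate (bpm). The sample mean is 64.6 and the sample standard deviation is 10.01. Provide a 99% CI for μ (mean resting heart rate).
(61.06, 68.14)

t-interval (σ unknown):
df = n - 1 = 56
t* = 2.667 for 99% confidence

Margin of error = t* · s/√n = 2.667 · 10.01/√57 = 3.54

CI: (61.06, 68.14)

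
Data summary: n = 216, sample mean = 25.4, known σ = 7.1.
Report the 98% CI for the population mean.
(24.28, 26.52)

z-interval (σ known):
z* = 2.326 for 98% confidence

Margin of error = z* · σ/√n = 2.326 · 7.1/√216 = 1.12

CI: (25.4 - 1.12, 25.4 + 1.12) = (24.28, 26.52)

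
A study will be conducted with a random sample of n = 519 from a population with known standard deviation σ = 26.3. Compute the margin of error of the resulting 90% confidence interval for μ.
Margin of error = 1.90

Margin of error = z* · σ/√n
= 1.645 · 26.3/√519
= 1.645 · 26.3/22.7816
= 1.90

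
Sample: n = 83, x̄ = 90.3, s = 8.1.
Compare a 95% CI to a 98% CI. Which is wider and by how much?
98% CI is wider by 0.68

df = 82
95% CI: t* = 1.989, (88.53, 92.07), width = 2 · t* · s/√n = 3.54
98% CI: t* = 2.373, (88.19, 92.41), width = 2 · t* · s/√n = 4.22

The 98% CI is wider by 4.22 - 3.54 = 0.68.
Higher confidence requires a wider interval.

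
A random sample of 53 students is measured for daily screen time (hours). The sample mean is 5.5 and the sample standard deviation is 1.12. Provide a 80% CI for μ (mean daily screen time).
(5.30, 5.70)

t-interval (σ unknown):
df = n - 1 = 52
t* = 1.298 for 80% confidence

Margin of error = t* · s/√n = 1.298 · 1.12/√53 = 0.20

CI: (5.30, 5.70)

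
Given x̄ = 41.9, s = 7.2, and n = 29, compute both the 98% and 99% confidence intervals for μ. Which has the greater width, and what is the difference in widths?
99% CI is wider by 0.79

df = 28
98% CI: t* = 2.467, (38.60, 45.20), width = 2 · t* · s/√n = 6.60
99% CI: t* = 2.763, (38.21, 45.59), width = 2 · t* · s/√n = 7.39

The 99% CI is wider by 7.39 - 6.60 = 0.79.
Higher confidence requires a wider interval.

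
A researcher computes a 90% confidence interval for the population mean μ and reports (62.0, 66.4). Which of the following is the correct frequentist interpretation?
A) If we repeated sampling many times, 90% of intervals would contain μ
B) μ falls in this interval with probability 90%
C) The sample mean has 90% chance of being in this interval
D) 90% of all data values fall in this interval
A

A) Correct — this is the frequentist long-run coverage interpretation.
B) Wrong — μ is fixed; the randomness lives in the interval, not in μ.
C) Wrong — x̄ is observed and sits in the interval by construction.
D) Wrong — a CI is about the parameter μ, not individual data values.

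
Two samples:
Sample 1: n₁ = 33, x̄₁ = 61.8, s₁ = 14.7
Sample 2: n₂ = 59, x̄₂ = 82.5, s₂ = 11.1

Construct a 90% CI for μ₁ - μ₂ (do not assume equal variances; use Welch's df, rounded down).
(-25.62, -15.78)

Difference: x̄₁ - x̄₂ = -20.70
SE = √(s₁²/n₁ + s₂²/n₂) = √(14.7²/33 + 11.1²/59) = 2.9388
df = 52.71 → 52 (Welch–Satterthwaite, rounded down)
t* = 1.675

CI: -20.70 ± 1.675 · 2.9388 = -20.70 ± 4.92 = (-25.62, -15.78)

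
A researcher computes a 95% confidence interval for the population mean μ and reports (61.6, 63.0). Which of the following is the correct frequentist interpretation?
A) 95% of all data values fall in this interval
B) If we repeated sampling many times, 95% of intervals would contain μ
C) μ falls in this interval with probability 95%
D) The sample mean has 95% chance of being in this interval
B

A) Wrong — a CI is about the parameter μ, not individual data values.
B) Correct — this is the frequentist long-run coverage interpretation.
C) Wrong — μ is fixed; the randomness lives in the interval, not in μ.
D) Wrong — x̄ is observed and sits in the interval by construction.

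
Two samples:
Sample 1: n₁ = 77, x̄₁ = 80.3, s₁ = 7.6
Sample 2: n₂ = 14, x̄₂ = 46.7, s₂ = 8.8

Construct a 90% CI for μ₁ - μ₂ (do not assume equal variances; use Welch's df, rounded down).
(29.22, 37.98)

Difference: x̄₁ - x̄₂ = 33.60
SE = √(s₁²/n₁ + s₂²/n₂) = √(7.6²/77 + 8.8²/14) = 2.5063
df = 16.71 → 16 (Welch–Satterthwaite, rounded down)
t* = 1.746

CI: 33.60 ± 1.746 · 2.5063 = 33.60 ± 4.38 = (29.22, 37.98)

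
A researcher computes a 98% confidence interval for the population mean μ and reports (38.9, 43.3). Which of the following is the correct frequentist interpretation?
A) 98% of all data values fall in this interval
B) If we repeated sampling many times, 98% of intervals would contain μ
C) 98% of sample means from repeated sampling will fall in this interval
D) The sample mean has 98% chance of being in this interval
B

A) Wrong — a CI is about the parameter μ, not individual data values.
B) Correct — this is the frequentist long-run coverage interpretation.
C) Wrong — coverage applies to intervals containing μ, not to future x̄ values.
D) Wrong — x̄ is observed and sits in the interval by construction.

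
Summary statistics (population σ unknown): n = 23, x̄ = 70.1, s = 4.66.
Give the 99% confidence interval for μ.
(67.36, 72.84)

t-interval (σ unknown):
df = n - 1 = 22
t* = 2.819 for 99% confidence

Margin of error = t* · s/√n = 2.819 · 4.66/√23 = 2.74

CI: (67.36, 72.84)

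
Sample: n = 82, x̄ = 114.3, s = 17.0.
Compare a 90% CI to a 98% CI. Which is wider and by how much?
98% CI is wider by 2.66

df = 81
90% CI: t* = 1.664, (111.18, 117.42), width = 2 · t* · s/√n = 6.25
98% CI: t* = 2.373, (109.85, 118.75), width = 2 · t* · s/√n = 8.91

The 98% CI is wider by 8.91 - 6.25 = 2.66.
Higher confidence requires a wider interval.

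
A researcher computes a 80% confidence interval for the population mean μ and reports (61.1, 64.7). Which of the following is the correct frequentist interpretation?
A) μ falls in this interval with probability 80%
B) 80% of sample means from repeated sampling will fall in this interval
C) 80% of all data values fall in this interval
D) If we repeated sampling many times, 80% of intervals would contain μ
D

A) Wrong — μ is fixed; the randomness lives in the interval, not in μ.
B) Wrong — coverage applies to intervals containing μ, not to future x̄ values.
C) Wrong — a CI is about the parameter μ, not individual data values.
D) Correct — this is the frequentist long-run coverage interpretation.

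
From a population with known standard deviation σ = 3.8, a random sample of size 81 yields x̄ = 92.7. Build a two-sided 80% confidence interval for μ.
(92.16, 93.24)

z-interval (σ known):
z* = 1.282 for 80% confidence

Margin of error = z* · σ/√n = 1.282 · 3.8/√81 = 0.54

CI: (92.7 - 0.54, 92.7 + 0.54) = (92.16, 93.24)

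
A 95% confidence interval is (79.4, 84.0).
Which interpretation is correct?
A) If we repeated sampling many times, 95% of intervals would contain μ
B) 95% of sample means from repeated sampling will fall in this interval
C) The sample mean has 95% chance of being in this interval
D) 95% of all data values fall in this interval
A

A) Correct — this is the frequentist long-run coverage interpretation.
B) Wrong — coverage applies to intervals containing μ, not to future x̄ values.
C) Wrong — x̄ is observed and sits in the interval by construction.
D) Wrong — a CI is about the parameter μ, not individual data values.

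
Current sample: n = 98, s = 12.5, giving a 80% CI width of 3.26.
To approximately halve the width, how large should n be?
n ≈ 392

CI width ∝ 1/√n
To reduce width by factor 2, need √n to grow by 2 → need 2² = 4 times as many samples.

Current: n = 98, width = 3.26
New: n = 392, width ≈ 1.62

Width reduced by factor of 3.26/1.62 = 2.01.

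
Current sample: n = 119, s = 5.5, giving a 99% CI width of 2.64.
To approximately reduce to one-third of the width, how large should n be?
n ≈ 1071

CI width ∝ 1/√n
To reduce width by factor 3, need √n to grow by 3 → need 3² = 9 times as many samples.

Current: n = 119, width = 2.64
New: n = 1071, width ≈ 0.87

Width reduced by factor of 2.64/0.87 = 3.03.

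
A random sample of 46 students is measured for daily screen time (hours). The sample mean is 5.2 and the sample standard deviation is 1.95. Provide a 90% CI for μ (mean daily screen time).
(4.72, 5.68)

t-interval (σ unknown):
df = n - 1 = 45
t* = 1.679 for 90% confidence

Margin of error = t* · s/√n = 1.679 · 1.95/√46 = 0.48

CI: (4.72, 5.68)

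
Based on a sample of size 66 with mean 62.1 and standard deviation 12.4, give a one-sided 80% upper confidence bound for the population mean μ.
μ ≤ 63.39

Upper bound (one-sided):
t* = 0.847 (one-sided for 80%)
Upper bound = x̄ + t* · s/√n = 62.1 + 0.847 · 12.4/√66 = 63.39

We are 80% confident that μ ≤ 63.39.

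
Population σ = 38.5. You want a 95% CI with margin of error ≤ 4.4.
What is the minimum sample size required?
n ≥ 295

For margin E ≤ 4.4:
n ≥ (z* · σ / E)²
n ≥ (1.960 · 38.5 / 4.4)²
n ≥ 294.12

Minimum n = 295 (rounding up)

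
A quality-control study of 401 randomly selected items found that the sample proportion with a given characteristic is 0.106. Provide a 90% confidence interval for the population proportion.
(0.081, 0.131)

Proportion CI:
SE = √(p̂(1-p̂)/n) = √(0.106 · 0.894 / 401) = 0.01537

z* = 1.645
Margin = z* · SE = 1.645 · 0.01537 = 0.0253

CI: 0.106 ± 0.0253 = (0.081, 0.131)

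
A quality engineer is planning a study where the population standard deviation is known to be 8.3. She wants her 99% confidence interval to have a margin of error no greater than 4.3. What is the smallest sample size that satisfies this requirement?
n ≥ 25

For margin E ≤ 4.3:
n ≥ (z* · σ / E)²
n ≥ (2.576 · 8.3 / 4.3)²
n ≥ 24.72

Minimum n = 25 (rounding up)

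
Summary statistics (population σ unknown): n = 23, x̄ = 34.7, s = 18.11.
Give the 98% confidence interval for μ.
(25.23, 44.17)

t-interval (σ unknown):
df = n - 1 = 22
t* = 2.508 for 98% confidence

Margin of error = t* · s/√n = 2.508 · 18.11/√23 = 9.47

CI: (25.23, 44.17)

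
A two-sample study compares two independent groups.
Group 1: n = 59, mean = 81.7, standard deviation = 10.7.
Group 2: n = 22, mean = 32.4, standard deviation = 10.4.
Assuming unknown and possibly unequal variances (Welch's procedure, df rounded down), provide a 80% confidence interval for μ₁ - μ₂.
(45.89, 52.71)

Difference: x̄₁ - x̄₂ = 49.30
SE = √(s₁²/n₁ + s₂²/n₂) = √(10.7²/59 + 10.4²/22) = 2.6186
df = 38.67 → 38 (Welch–Satterthwaite, rounded down)
t* = 1.304

CI: 49.30 ± 1.304 · 2.6186 = 49.30 ± 3.41 = (45.89, 52.71)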